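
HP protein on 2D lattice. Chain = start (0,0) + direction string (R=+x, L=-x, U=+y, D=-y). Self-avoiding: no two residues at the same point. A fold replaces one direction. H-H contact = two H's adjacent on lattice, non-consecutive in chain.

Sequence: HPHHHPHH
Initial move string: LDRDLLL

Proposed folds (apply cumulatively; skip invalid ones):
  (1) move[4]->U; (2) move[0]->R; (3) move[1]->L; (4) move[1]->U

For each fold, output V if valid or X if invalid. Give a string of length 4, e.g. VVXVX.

Initial: LDRDLLL -> [(0, 0), (-1, 0), (-1, -1), (0, -1), (0, -2), (-1, -2), (-2, -2), (-3, -2)]
Fold 1: move[4]->U => LDRDULL INVALID (collision), skipped
Fold 2: move[0]->R => RDRDLLL VALID
Fold 3: move[1]->L => RLRDLLL INVALID (collision), skipped
Fold 4: move[1]->U => RURDLLL INVALID (collision), skipped

Answer: XVXX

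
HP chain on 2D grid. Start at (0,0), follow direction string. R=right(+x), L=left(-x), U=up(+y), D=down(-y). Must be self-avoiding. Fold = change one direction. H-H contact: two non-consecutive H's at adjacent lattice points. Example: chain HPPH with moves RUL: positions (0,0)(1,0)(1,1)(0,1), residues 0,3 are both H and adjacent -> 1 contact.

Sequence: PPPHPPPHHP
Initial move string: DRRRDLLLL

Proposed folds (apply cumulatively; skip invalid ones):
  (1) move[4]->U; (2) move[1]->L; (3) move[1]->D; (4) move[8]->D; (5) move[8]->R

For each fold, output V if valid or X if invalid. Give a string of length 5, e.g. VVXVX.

Answer: XXVVX

Derivation:
Initial: DRRRDLLLL -> [(0, 0), (0, -1), (1, -1), (2, -1), (3, -1), (3, -2), (2, -2), (1, -2), (0, -2), (-1, -2)]
Fold 1: move[4]->U => DRRRULLLL INVALID (collision), skipped
Fold 2: move[1]->L => DLRRDLLLL INVALID (collision), skipped
Fold 3: move[1]->D => DDRRDLLLL VALID
Fold 4: move[8]->D => DDRRDLLLD VALID
Fold 5: move[8]->R => DDRRDLLLR INVALID (collision), skipped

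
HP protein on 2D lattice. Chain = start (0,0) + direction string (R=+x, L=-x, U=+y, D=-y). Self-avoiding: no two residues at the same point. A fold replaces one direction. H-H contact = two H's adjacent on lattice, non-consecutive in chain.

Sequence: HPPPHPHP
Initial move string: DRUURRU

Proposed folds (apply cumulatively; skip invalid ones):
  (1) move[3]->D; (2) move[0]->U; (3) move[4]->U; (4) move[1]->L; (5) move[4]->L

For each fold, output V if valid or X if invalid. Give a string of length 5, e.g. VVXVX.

Answer: XVVVX

Derivation:
Initial: DRUURRU -> [(0, 0), (0, -1), (1, -1), (1, 0), (1, 1), (2, 1), (3, 1), (3, 2)]
Fold 1: move[3]->D => DRUDRRU INVALID (collision), skipped
Fold 2: move[0]->U => URUURRU VALID
Fold 3: move[4]->U => URUUURU VALID
Fold 4: move[1]->L => ULUUURU VALID
Fold 5: move[4]->L => ULUULRU INVALID (collision), skipped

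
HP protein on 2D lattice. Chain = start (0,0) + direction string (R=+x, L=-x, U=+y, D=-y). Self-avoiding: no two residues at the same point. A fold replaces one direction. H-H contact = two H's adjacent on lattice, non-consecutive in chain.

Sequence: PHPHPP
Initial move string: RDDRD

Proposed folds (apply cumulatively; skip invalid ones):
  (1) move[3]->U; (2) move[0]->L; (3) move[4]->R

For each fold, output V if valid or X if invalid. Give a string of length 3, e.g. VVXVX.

Answer: XVV

Derivation:
Initial: RDDRD -> [(0, 0), (1, 0), (1, -1), (1, -2), (2, -2), (2, -3)]
Fold 1: move[3]->U => RDDUD INVALID (collision), skipped
Fold 2: move[0]->L => LDDRD VALID
Fold 3: move[4]->R => LDDRR VALID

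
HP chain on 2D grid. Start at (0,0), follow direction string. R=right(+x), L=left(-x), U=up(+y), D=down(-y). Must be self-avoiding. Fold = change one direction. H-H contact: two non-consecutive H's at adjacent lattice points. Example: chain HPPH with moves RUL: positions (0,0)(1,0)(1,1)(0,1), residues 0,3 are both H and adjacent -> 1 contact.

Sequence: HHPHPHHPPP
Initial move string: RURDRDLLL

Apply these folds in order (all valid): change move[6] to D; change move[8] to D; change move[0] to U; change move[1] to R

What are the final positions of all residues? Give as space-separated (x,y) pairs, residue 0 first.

Answer: (0,0) (0,1) (1,1) (2,1) (2,0) (3,0) (3,-1) (3,-2) (2,-2) (2,-3)

Derivation:
Initial moves: RURDRDLLL
Fold: move[6]->D => RURDRDDLL (positions: [(0, 0), (1, 0), (1, 1), (2, 1), (2, 0), (3, 0), (3, -1), (3, -2), (2, -2), (1, -2)])
Fold: move[8]->D => RURDRDDLD (positions: [(0, 0), (1, 0), (1, 1), (2, 1), (2, 0), (3, 0), (3, -1), (3, -2), (2, -2), (2, -3)])
Fold: move[0]->U => UURDRDDLD (positions: [(0, 0), (0, 1), (0, 2), (1, 2), (1, 1), (2, 1), (2, 0), (2, -1), (1, -1), (1, -2)])
Fold: move[1]->R => URRDRDDLD (positions: [(0, 0), (0, 1), (1, 1), (2, 1), (2, 0), (3, 0), (3, -1), (3, -2), (2, -2), (2, -3)])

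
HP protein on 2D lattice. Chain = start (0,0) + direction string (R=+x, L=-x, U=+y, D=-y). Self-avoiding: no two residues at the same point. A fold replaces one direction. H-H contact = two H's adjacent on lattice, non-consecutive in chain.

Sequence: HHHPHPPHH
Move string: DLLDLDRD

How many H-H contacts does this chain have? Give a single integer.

Answer: 1

Derivation:
Positions: [(0, 0), (0, -1), (-1, -1), (-2, -1), (-2, -2), (-3, -2), (-3, -3), (-2, -3), (-2, -4)]
H-H contact: residue 4 @(-2,-2) - residue 7 @(-2, -3)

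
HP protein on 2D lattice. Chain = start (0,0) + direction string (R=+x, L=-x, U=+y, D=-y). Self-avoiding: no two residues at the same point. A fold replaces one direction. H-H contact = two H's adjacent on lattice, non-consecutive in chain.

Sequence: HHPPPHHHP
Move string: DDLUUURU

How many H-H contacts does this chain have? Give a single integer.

Answer: 2

Derivation:
Positions: [(0, 0), (0, -1), (0, -2), (-1, -2), (-1, -1), (-1, 0), (-1, 1), (0, 1), (0, 2)]
H-H contact: residue 0 @(0,0) - residue 5 @(-1, 0)
H-H contact: residue 0 @(0,0) - residue 7 @(0, 1)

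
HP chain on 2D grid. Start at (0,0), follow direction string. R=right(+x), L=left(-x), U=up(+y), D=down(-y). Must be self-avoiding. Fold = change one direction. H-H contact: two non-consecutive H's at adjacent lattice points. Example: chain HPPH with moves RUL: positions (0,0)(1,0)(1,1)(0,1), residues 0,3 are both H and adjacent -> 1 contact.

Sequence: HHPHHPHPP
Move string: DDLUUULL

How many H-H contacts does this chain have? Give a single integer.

Answer: 1

Derivation:
Positions: [(0, 0), (0, -1), (0, -2), (-1, -2), (-1, -1), (-1, 0), (-1, 1), (-2, 1), (-3, 1)]
H-H contact: residue 1 @(0,-1) - residue 4 @(-1, -1)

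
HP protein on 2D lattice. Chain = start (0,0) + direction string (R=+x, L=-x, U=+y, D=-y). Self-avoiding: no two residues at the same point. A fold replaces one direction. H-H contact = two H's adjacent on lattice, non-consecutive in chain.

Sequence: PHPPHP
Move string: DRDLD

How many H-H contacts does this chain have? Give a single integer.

Positions: [(0, 0), (0, -1), (1, -1), (1, -2), (0, -2), (0, -3)]
H-H contact: residue 1 @(0,-1) - residue 4 @(0, -2)

Answer: 1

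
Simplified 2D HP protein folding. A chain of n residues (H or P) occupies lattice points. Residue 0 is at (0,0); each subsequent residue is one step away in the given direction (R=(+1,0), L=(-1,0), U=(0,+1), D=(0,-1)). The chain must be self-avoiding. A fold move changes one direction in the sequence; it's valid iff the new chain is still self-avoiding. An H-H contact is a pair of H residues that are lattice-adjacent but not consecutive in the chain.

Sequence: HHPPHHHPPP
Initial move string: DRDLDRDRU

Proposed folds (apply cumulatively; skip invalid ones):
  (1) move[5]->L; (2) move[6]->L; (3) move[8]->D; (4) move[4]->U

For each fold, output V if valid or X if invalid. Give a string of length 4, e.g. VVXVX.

Answer: XXVX

Derivation:
Initial: DRDLDRDRU -> [(0, 0), (0, -1), (1, -1), (1, -2), (0, -2), (0, -3), (1, -3), (1, -4), (2, -4), (2, -3)]
Fold 1: move[5]->L => DRDLDLDRU INVALID (collision), skipped
Fold 2: move[6]->L => DRDLDRLRU INVALID (collision), skipped
Fold 3: move[8]->D => DRDLDRDRD VALID
Fold 4: move[4]->U => DRDLURDRD INVALID (collision), skipped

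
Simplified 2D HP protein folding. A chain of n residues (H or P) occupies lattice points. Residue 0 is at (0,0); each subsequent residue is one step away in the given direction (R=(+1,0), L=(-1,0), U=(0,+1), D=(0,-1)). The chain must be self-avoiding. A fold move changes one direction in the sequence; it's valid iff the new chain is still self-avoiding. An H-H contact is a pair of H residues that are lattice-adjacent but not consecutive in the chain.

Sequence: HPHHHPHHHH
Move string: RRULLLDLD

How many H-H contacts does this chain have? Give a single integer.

Answer: 1

Derivation:
Positions: [(0, 0), (1, 0), (2, 0), (2, 1), (1, 1), (0, 1), (-1, 1), (-1, 0), (-2, 0), (-2, -1)]
H-H contact: residue 0 @(0,0) - residue 7 @(-1, 0)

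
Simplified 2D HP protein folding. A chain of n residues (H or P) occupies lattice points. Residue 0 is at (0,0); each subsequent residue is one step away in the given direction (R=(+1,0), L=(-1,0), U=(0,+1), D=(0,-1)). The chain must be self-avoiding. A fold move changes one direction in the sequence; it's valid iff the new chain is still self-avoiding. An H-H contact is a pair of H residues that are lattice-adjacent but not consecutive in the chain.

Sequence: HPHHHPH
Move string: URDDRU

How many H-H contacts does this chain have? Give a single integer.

Positions: [(0, 0), (0, 1), (1, 1), (1, 0), (1, -1), (2, -1), (2, 0)]
H-H contact: residue 0 @(0,0) - residue 3 @(1, 0)
H-H contact: residue 3 @(1,0) - residue 6 @(2, 0)

Answer: 2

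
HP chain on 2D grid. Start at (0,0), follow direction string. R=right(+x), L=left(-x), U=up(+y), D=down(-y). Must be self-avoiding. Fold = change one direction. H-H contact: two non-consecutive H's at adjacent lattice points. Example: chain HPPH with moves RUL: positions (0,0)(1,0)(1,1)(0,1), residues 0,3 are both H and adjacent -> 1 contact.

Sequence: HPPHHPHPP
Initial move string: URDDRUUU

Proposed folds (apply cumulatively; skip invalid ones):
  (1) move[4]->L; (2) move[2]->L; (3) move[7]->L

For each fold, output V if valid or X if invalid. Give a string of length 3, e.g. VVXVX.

Initial: URDDRUUU -> [(0, 0), (0, 1), (1, 1), (1, 0), (1, -1), (2, -1), (2, 0), (2, 1), (2, 2)]
Fold 1: move[4]->L => URDDLUUU INVALID (collision), skipped
Fold 2: move[2]->L => URLDRUUU INVALID (collision), skipped
Fold 3: move[7]->L => URDDRUUL INVALID (collision), skipped

Answer: XXX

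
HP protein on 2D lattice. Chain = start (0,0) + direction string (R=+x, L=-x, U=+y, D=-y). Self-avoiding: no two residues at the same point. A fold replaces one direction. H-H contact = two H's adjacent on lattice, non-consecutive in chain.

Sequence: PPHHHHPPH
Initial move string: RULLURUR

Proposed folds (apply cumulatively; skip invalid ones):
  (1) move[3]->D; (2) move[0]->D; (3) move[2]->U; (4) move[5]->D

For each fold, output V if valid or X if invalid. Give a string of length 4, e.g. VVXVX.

Answer: XXVX

Derivation:
Initial: RULLURUR -> [(0, 0), (1, 0), (1, 1), (0, 1), (-1, 1), (-1, 2), (0, 2), (0, 3), (1, 3)]
Fold 1: move[3]->D => RULDURUR INVALID (collision), skipped
Fold 2: move[0]->D => DULLURUR INVALID (collision), skipped
Fold 3: move[2]->U => RUULURUR VALID
Fold 4: move[5]->D => RUULUDUR INVALID (collision), skipped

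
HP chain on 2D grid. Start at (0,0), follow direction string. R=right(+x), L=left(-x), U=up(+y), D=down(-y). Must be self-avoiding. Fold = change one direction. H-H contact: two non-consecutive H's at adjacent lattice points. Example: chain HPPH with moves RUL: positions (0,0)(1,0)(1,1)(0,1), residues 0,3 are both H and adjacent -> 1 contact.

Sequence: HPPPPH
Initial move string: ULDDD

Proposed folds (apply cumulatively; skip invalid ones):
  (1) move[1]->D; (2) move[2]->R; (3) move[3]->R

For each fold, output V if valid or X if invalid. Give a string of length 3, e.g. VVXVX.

Initial: ULDDD -> [(0, 0), (0, 1), (-1, 1), (-1, 0), (-1, -1), (-1, -2)]
Fold 1: move[1]->D => UDDDD INVALID (collision), skipped
Fold 2: move[2]->R => ULRDD INVALID (collision), skipped
Fold 3: move[3]->R => ULDRD INVALID (collision), skipped

Answer: XXX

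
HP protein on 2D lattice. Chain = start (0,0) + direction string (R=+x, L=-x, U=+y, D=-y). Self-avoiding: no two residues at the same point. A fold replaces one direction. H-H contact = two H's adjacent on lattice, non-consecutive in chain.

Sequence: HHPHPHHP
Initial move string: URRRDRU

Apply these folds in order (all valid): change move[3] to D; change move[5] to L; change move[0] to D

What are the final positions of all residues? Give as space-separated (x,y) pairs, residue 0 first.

Initial moves: URRRDRU
Fold: move[3]->D => URRDDRU (positions: [(0, 0), (0, 1), (1, 1), (2, 1), (2, 0), (2, -1), (3, -1), (3, 0)])
Fold: move[5]->L => URRDDLU (positions: [(0, 0), (0, 1), (1, 1), (2, 1), (2, 0), (2, -1), (1, -1), (1, 0)])
Fold: move[0]->D => DRRDDLU (positions: [(0, 0), (0, -1), (1, -1), (2, -1), (2, -2), (2, -3), (1, -3), (1, -2)])

Answer: (0,0) (0,-1) (1,-1) (2,-1) (2,-2) (2,-3) (1,-3) (1,-2)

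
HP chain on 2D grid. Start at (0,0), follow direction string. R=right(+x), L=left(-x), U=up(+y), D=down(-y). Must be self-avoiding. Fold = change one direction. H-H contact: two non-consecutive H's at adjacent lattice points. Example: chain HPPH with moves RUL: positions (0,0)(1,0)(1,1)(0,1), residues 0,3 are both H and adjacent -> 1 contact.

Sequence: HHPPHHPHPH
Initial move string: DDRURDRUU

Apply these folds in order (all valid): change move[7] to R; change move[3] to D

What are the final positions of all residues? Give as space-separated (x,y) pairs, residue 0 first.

Initial moves: DDRURDRUU
Fold: move[7]->R => DDRURDRRU (positions: [(0, 0), (0, -1), (0, -2), (1, -2), (1, -1), (2, -1), (2, -2), (3, -2), (4, -2), (4, -1)])
Fold: move[3]->D => DDRDRDRRU (positions: [(0, 0), (0, -1), (0, -2), (1, -2), (1, -3), (2, -3), (2, -4), (3, -4), (4, -4), (4, -3)])

Answer: (0,0) (0,-1) (0,-2) (1,-2) (1,-3) (2,-3) (2,-4) (3,-4) (4,-4) (4,-3)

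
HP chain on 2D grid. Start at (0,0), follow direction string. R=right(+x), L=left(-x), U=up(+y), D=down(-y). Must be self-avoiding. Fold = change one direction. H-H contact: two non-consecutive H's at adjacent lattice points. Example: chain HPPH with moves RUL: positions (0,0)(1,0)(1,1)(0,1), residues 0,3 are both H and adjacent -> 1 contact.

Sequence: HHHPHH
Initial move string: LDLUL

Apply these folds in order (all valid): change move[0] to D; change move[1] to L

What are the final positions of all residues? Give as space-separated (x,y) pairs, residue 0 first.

Answer: (0,0) (0,-1) (-1,-1) (-2,-1) (-2,0) (-3,0)

Derivation:
Initial moves: LDLUL
Fold: move[0]->D => DDLUL (positions: [(0, 0), (0, -1), (0, -2), (-1, -2), (-1, -1), (-2, -1)])
Fold: move[1]->L => DLLUL (positions: [(0, 0), (0, -1), (-1, -1), (-2, -1), (-2, 0), (-3, 0)])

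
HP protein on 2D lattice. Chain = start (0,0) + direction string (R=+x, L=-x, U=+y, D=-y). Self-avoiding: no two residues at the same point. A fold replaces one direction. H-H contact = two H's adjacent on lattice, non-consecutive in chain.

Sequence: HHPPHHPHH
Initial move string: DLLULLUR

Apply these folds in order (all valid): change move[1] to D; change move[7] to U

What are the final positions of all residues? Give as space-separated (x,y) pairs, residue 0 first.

Initial moves: DLLULLUR
Fold: move[1]->D => DDLULLUR (positions: [(0, 0), (0, -1), (0, -2), (-1, -2), (-1, -1), (-2, -1), (-3, -1), (-3, 0), (-2, 0)])
Fold: move[7]->U => DDLULLUU (positions: [(0, 0), (0, -1), (0, -2), (-1, -2), (-1, -1), (-2, -1), (-3, -1), (-3, 0), (-3, 1)])

Answer: (0,0) (0,-1) (0,-2) (-1,-2) (-1,-1) (-2,-1) (-3,-1) (-3,0) (-3,1)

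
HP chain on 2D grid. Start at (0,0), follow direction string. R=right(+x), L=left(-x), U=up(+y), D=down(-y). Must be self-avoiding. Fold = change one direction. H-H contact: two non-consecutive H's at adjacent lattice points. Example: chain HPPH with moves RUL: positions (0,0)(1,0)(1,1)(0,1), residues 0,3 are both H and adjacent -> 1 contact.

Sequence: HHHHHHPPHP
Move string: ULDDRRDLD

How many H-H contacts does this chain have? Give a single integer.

Answer: 3

Derivation:
Positions: [(0, 0), (0, 1), (-1, 1), (-1, 0), (-1, -1), (0, -1), (1, -1), (1, -2), (0, -2), (0, -3)]
H-H contact: residue 0 @(0,0) - residue 3 @(-1, 0)
H-H contact: residue 0 @(0,0) - residue 5 @(0, -1)
H-H contact: residue 5 @(0,-1) - residue 8 @(0, -2)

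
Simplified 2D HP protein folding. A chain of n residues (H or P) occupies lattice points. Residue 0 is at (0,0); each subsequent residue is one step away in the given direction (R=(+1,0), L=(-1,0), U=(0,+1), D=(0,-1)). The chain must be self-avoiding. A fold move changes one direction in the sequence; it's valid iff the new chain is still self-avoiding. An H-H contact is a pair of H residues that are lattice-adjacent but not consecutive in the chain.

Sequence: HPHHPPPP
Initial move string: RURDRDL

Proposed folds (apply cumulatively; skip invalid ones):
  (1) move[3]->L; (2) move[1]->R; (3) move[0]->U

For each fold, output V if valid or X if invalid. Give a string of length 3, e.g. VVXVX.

Initial: RURDRDL -> [(0, 0), (1, 0), (1, 1), (2, 1), (2, 0), (3, 0), (3, -1), (2, -1)]
Fold 1: move[3]->L => RURLRDL INVALID (collision), skipped
Fold 2: move[1]->R => RRRDRDL VALID
Fold 3: move[0]->U => URRDRDL VALID

Answer: XVV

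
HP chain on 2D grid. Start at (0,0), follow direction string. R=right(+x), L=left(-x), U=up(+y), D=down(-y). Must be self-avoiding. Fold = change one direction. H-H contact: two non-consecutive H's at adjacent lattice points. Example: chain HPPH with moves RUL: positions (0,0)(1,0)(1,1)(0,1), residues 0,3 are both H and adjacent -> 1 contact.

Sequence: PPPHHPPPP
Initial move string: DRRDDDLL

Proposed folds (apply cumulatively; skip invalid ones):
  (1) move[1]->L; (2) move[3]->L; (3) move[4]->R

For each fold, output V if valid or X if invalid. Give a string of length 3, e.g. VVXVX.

Answer: XXV

Derivation:
Initial: DRRDDDLL -> [(0, 0), (0, -1), (1, -1), (2, -1), (2, -2), (2, -3), (2, -4), (1, -4), (0, -4)]
Fold 1: move[1]->L => DLRDDDLL INVALID (collision), skipped
Fold 2: move[3]->L => DRRLDDLL INVALID (collision), skipped
Fold 3: move[4]->R => DRRDRDLL VALID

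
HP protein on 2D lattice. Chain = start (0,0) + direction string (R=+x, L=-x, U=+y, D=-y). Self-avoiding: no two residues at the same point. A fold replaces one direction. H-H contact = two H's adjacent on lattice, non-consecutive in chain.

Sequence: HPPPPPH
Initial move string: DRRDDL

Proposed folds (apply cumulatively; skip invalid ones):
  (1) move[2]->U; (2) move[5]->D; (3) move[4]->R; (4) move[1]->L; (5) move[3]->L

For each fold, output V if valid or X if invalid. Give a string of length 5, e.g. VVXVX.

Initial: DRRDDL -> [(0, 0), (0, -1), (1, -1), (2, -1), (2, -2), (2, -3), (1, -3)]
Fold 1: move[2]->U => DRUDDL INVALID (collision), skipped
Fold 2: move[5]->D => DRRDDD VALID
Fold 3: move[4]->R => DRRDRD VALID
Fold 4: move[1]->L => DLRDRD INVALID (collision), skipped
Fold 5: move[3]->L => DRRLRD INVALID (collision), skipped

Answer: XVVXX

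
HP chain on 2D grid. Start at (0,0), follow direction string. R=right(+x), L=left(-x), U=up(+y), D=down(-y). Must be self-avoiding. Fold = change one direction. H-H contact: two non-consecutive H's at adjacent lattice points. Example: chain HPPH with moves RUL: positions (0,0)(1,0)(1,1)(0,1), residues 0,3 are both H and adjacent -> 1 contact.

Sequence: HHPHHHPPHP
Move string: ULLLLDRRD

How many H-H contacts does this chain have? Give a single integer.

Answer: 1

Derivation:
Positions: [(0, 0), (0, 1), (-1, 1), (-2, 1), (-3, 1), (-4, 1), (-4, 0), (-3, 0), (-2, 0), (-2, -1)]
H-H contact: residue 3 @(-2,1) - residue 8 @(-2, 0)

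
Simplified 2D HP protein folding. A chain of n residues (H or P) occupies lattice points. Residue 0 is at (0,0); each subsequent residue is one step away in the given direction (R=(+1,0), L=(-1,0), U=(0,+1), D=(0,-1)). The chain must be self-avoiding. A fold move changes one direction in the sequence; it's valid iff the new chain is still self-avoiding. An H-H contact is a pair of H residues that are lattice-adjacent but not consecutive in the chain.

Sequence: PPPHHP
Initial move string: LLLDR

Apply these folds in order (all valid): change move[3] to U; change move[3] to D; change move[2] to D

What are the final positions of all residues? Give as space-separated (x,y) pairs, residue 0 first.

Initial moves: LLLDR
Fold: move[3]->U => LLLUR (positions: [(0, 0), (-1, 0), (-2, 0), (-3, 0), (-3, 1), (-2, 1)])
Fold: move[3]->D => LLLDR (positions: [(0, 0), (-1, 0), (-2, 0), (-3, 0), (-3, -1), (-2, -1)])
Fold: move[2]->D => LLDDR (positions: [(0, 0), (-1, 0), (-2, 0), (-2, -1), (-2, -2), (-1, -2)])

Answer: (0,0) (-1,0) (-2,0) (-2,-1) (-2,-2) (-1,-2)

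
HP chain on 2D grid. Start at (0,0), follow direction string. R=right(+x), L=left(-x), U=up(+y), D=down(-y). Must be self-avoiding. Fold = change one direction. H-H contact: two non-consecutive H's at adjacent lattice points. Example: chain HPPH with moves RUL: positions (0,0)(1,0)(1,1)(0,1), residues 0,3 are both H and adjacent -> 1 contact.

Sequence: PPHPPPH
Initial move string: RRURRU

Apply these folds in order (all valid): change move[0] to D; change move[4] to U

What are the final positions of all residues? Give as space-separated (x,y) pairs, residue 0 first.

Answer: (0,0) (0,-1) (1,-1) (1,0) (2,0) (2,1) (2,2)

Derivation:
Initial moves: RRURRU
Fold: move[0]->D => DRURRU (positions: [(0, 0), (0, -1), (1, -1), (1, 0), (2, 0), (3, 0), (3, 1)])
Fold: move[4]->U => DRURUU (positions: [(0, 0), (0, -1), (1, -1), (1, 0), (2, 0), (2, 1), (2, 2)])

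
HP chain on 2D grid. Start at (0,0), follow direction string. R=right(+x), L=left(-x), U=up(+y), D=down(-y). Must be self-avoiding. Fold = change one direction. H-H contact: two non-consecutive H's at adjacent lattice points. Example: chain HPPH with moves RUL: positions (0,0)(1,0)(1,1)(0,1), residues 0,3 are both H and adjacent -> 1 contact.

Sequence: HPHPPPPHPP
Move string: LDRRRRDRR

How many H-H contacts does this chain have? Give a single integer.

Answer: 0

Derivation:
Positions: [(0, 0), (-1, 0), (-1, -1), (0, -1), (1, -1), (2, -1), (3, -1), (3, -2), (4, -2), (5, -2)]
No H-H contacts found.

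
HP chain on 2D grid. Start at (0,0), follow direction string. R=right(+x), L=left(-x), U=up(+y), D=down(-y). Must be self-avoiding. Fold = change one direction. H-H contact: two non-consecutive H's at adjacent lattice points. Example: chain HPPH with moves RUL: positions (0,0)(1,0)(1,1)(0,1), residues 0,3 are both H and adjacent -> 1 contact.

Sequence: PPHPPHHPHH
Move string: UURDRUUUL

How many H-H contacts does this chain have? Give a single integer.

Positions: [(0, 0), (0, 1), (0, 2), (1, 2), (1, 1), (2, 1), (2, 2), (2, 3), (2, 4), (1, 4)]
No H-H contacts found.

Answer: 0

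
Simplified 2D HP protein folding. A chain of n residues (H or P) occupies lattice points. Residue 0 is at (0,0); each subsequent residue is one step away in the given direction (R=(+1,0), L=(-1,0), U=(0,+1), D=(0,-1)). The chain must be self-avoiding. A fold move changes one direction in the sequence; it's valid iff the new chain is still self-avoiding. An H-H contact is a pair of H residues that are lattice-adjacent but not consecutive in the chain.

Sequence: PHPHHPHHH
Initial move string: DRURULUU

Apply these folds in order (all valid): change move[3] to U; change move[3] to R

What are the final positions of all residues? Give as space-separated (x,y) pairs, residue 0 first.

Initial moves: DRURULUU
Fold: move[3]->U => DRUUULUU (positions: [(0, 0), (0, -1), (1, -1), (1, 0), (1, 1), (1, 2), (0, 2), (0, 3), (0, 4)])
Fold: move[3]->R => DRURULUU (positions: [(0, 0), (0, -1), (1, -1), (1, 0), (2, 0), (2, 1), (1, 1), (1, 2), (1, 3)])

Answer: (0,0) (0,-1) (1,-1) (1,0) (2,0) (2,1) (1,1) (1,2) (1,3)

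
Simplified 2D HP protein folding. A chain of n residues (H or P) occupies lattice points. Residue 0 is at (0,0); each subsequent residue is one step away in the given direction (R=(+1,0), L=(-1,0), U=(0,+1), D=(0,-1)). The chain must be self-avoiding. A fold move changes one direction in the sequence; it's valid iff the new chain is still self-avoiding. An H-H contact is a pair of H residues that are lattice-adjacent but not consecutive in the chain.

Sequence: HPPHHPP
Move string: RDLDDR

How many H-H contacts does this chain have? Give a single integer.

Positions: [(0, 0), (1, 0), (1, -1), (0, -1), (0, -2), (0, -3), (1, -3)]
H-H contact: residue 0 @(0,0) - residue 3 @(0, -1)

Answer: 1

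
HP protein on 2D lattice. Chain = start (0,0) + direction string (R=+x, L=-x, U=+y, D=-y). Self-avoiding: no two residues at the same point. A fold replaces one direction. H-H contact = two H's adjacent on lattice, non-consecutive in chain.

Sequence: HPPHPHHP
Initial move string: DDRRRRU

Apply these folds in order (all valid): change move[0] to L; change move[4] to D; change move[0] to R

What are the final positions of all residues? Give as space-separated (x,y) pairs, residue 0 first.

Answer: (0,0) (1,0) (1,-1) (2,-1) (3,-1) (3,-2) (4,-2) (4,-1)

Derivation:
Initial moves: DDRRRRU
Fold: move[0]->L => LDRRRRU (positions: [(0, 0), (-1, 0), (-1, -1), (0, -1), (1, -1), (2, -1), (3, -1), (3, 0)])
Fold: move[4]->D => LDRRDRU (positions: [(0, 0), (-1, 0), (-1, -1), (0, -1), (1, -1), (1, -2), (2, -2), (2, -1)])
Fold: move[0]->R => RDRRDRU (positions: [(0, 0), (1, 0), (1, -1), (2, -1), (3, -1), (3, -2), (4, -2), (4, -1)])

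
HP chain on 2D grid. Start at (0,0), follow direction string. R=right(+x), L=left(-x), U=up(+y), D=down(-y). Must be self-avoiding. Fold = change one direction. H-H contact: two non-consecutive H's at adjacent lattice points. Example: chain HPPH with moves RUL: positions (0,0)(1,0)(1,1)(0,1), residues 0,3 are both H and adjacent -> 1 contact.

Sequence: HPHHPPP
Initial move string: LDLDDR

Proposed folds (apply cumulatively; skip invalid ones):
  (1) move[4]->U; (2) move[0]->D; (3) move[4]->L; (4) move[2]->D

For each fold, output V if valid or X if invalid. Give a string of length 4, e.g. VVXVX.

Answer: XVXV

Derivation:
Initial: LDLDDR -> [(0, 0), (-1, 0), (-1, -1), (-2, -1), (-2, -2), (-2, -3), (-1, -3)]
Fold 1: move[4]->U => LDLDUR INVALID (collision), skipped
Fold 2: move[0]->D => DDLDDR VALID
Fold 3: move[4]->L => DDLDLR INVALID (collision), skipped
Fold 4: move[2]->D => DDDDDR VALID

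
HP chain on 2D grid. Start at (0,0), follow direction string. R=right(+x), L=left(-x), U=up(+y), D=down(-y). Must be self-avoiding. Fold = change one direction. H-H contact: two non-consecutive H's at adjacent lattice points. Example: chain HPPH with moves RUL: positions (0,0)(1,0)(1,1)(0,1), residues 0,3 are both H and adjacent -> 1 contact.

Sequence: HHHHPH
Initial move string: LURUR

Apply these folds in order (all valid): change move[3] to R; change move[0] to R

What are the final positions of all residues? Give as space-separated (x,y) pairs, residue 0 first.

Answer: (0,0) (1,0) (1,1) (2,1) (3,1) (4,1)

Derivation:
Initial moves: LURUR
Fold: move[3]->R => LURRR (positions: [(0, 0), (-1, 0), (-1, 1), (0, 1), (1, 1), (2, 1)])
Fold: move[0]->R => RURRR (positions: [(0, 0), (1, 0), (1, 1), (2, 1), (3, 1), (4, 1)])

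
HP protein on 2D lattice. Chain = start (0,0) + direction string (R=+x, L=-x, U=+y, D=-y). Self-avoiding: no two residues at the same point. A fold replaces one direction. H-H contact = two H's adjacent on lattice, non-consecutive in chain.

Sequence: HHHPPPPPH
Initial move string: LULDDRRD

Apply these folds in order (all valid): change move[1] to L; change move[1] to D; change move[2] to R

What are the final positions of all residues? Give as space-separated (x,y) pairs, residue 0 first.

Answer: (0,0) (-1,0) (-1,-1) (0,-1) (0,-2) (0,-3) (1,-3) (2,-3) (2,-4)

Derivation:
Initial moves: LULDDRRD
Fold: move[1]->L => LLLDDRRD (positions: [(0, 0), (-1, 0), (-2, 0), (-3, 0), (-3, -1), (-3, -2), (-2, -2), (-1, -2), (-1, -3)])
Fold: move[1]->D => LDLDDRRD (positions: [(0, 0), (-1, 0), (-1, -1), (-2, -1), (-2, -2), (-2, -3), (-1, -3), (0, -3), (0, -4)])
Fold: move[2]->R => LDRDDRRD (positions: [(0, 0), (-1, 0), (-1, -1), (0, -1), (0, -2), (0, -3), (1, -3), (2, -3), (2, -4)])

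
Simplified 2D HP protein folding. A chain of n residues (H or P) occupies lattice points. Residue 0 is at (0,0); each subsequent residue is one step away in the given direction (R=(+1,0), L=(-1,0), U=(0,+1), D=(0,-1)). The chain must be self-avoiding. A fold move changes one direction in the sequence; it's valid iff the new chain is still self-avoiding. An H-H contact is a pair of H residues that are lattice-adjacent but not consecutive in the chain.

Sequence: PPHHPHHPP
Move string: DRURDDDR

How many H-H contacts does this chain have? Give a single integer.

Positions: [(0, 0), (0, -1), (1, -1), (1, 0), (2, 0), (2, -1), (2, -2), (2, -3), (3, -3)]
H-H contact: residue 2 @(1,-1) - residue 5 @(2, -1)

Answer: 1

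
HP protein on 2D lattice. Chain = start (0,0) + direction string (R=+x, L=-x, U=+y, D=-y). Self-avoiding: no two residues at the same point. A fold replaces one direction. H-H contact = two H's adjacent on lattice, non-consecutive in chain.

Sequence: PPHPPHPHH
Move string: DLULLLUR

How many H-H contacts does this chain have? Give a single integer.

Answer: 1

Derivation:
Positions: [(0, 0), (0, -1), (-1, -1), (-1, 0), (-2, 0), (-3, 0), (-4, 0), (-4, 1), (-3, 1)]
H-H contact: residue 5 @(-3,0) - residue 8 @(-3, 1)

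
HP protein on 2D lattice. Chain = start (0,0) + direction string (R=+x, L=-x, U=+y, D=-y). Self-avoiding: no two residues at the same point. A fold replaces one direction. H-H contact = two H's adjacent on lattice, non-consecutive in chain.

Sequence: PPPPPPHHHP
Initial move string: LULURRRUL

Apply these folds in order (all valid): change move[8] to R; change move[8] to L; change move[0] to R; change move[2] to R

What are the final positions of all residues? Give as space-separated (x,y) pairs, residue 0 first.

Initial moves: LULURRRUL
Fold: move[8]->R => LULURRRUR (positions: [(0, 0), (-1, 0), (-1, 1), (-2, 1), (-2, 2), (-1, 2), (0, 2), (1, 2), (1, 3), (2, 3)])
Fold: move[8]->L => LULURRRUL (positions: [(0, 0), (-1, 0), (-1, 1), (-2, 1), (-2, 2), (-1, 2), (0, 2), (1, 2), (1, 3), (0, 3)])
Fold: move[0]->R => RULURRRUL (positions: [(0, 0), (1, 0), (1, 1), (0, 1), (0, 2), (1, 2), (2, 2), (3, 2), (3, 3), (2, 3)])
Fold: move[2]->R => RURURRRUL (positions: [(0, 0), (1, 0), (1, 1), (2, 1), (2, 2), (3, 2), (4, 2), (5, 2), (5, 3), (4, 3)])

Answer: (0,0) (1,0) (1,1) (2,1) (2,2) (3,2) (4,2) (5,2) (5,3) (4,3)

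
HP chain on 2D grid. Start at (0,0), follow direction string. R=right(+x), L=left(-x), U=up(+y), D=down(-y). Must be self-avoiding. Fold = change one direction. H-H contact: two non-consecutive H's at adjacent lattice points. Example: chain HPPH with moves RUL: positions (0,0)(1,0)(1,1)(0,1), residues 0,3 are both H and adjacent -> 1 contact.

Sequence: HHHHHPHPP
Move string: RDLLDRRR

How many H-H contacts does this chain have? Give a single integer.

Answer: 2

Derivation:
Positions: [(0, 0), (1, 0), (1, -1), (0, -1), (-1, -1), (-1, -2), (0, -2), (1, -2), (2, -2)]
H-H contact: residue 0 @(0,0) - residue 3 @(0, -1)
H-H contact: residue 3 @(0,-1) - residue 6 @(0, -2)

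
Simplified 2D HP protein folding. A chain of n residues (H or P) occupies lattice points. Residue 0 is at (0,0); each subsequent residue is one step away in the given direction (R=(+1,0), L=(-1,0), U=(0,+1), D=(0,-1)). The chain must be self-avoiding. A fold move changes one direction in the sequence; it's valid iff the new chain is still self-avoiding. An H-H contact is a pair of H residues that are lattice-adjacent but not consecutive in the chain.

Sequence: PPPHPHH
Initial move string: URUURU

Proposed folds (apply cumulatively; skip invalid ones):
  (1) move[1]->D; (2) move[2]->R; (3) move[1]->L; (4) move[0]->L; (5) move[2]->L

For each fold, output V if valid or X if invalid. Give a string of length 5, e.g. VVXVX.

Initial: URUURU -> [(0, 0), (0, 1), (1, 1), (1, 2), (1, 3), (2, 3), (2, 4)]
Fold 1: move[1]->D => UDUURU INVALID (collision), skipped
Fold 2: move[2]->R => URRURU VALID
Fold 3: move[1]->L => ULRURU INVALID (collision), skipped
Fold 4: move[0]->L => LRRURU INVALID (collision), skipped
Fold 5: move[2]->L => URLURU INVALID (collision), skipped

Answer: XVXXX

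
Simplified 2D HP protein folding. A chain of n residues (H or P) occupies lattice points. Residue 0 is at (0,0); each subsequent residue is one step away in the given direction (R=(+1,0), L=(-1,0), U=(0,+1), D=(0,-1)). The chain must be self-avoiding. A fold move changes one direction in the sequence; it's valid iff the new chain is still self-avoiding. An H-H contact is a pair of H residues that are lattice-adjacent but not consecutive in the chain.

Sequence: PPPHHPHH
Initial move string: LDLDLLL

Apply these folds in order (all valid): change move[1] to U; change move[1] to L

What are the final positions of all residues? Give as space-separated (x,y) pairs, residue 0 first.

Initial moves: LDLDLLL
Fold: move[1]->U => LULDLLL (positions: [(0, 0), (-1, 0), (-1, 1), (-2, 1), (-2, 0), (-3, 0), (-4, 0), (-5, 0)])
Fold: move[1]->L => LLLDLLL (positions: [(0, 0), (-1, 0), (-2, 0), (-3, 0), (-3, -1), (-4, -1), (-5, -1), (-6, -1)])

Answer: (0,0) (-1,0) (-2,0) (-3,0) (-3,-1) (-4,-1) (-5,-1) (-6,-1)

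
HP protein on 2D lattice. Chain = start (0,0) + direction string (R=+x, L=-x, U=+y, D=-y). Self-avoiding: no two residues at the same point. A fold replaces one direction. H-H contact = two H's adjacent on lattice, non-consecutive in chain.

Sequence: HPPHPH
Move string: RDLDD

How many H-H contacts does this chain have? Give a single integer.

Positions: [(0, 0), (1, 0), (1, -1), (0, -1), (0, -2), (0, -3)]
H-H contact: residue 0 @(0,0) - residue 3 @(0, -1)

Answer: 1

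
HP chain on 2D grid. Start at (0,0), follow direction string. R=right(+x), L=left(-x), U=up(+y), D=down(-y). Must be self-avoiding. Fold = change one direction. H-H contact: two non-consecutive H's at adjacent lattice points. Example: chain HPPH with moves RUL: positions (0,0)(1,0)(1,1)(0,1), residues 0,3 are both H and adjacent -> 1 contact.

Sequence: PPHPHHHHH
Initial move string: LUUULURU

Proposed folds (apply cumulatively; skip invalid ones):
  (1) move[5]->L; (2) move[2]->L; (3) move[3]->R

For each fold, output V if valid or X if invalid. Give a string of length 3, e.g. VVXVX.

Initial: LUUULURU -> [(0, 0), (-1, 0), (-1, 1), (-1, 2), (-1, 3), (-2, 3), (-2, 4), (-1, 4), (-1, 5)]
Fold 1: move[5]->L => LUUULLRU INVALID (collision), skipped
Fold 2: move[2]->L => LULULURU VALID
Fold 3: move[3]->R => LULRLURU INVALID (collision), skipped

Answer: XVX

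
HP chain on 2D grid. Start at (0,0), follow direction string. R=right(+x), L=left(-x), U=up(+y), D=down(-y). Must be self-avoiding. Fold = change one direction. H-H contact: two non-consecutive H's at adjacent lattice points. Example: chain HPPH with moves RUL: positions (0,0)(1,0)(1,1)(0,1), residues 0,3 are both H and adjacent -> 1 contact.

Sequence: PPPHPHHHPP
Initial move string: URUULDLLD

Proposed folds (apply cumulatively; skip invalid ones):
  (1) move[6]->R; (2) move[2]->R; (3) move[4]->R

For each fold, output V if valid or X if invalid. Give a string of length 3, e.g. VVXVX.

Answer: XXX

Derivation:
Initial: URUULDLLD -> [(0, 0), (0, 1), (1, 1), (1, 2), (1, 3), (0, 3), (0, 2), (-1, 2), (-2, 2), (-2, 1)]
Fold 1: move[6]->R => URUULDRLD INVALID (collision), skipped
Fold 2: move[2]->R => URRULDLLD INVALID (collision), skipped
Fold 3: move[4]->R => URUURDLLD INVALID (collision), skipped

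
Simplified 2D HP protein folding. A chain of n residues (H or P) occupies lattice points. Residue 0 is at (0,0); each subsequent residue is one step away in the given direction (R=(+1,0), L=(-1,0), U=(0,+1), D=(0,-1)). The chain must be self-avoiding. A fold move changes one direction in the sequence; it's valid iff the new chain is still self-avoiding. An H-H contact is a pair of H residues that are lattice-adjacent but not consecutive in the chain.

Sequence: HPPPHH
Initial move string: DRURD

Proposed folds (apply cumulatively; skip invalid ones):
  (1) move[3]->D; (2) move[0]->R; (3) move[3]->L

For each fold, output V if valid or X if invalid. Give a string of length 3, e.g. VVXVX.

Answer: XVX

Derivation:
Initial: DRURD -> [(0, 0), (0, -1), (1, -1), (1, 0), (2, 0), (2, -1)]
Fold 1: move[3]->D => DRUDD INVALID (collision), skipped
Fold 2: move[0]->R => RRURD VALID
Fold 3: move[3]->L => RRULD INVALID (collision), skipped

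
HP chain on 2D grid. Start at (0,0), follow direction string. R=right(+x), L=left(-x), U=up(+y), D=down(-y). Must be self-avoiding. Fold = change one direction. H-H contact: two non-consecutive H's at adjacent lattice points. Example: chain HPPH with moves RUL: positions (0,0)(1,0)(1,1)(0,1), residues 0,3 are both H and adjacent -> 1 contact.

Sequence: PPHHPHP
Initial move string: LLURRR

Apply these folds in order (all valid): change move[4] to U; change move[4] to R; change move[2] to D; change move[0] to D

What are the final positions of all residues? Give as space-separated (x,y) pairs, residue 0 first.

Answer: (0,0) (0,-1) (-1,-1) (-1,-2) (0,-2) (1,-2) (2,-2)

Derivation:
Initial moves: LLURRR
Fold: move[4]->U => LLURUR (positions: [(0, 0), (-1, 0), (-2, 0), (-2, 1), (-1, 1), (-1, 2), (0, 2)])
Fold: move[4]->R => LLURRR (positions: [(0, 0), (-1, 0), (-2, 0), (-2, 1), (-1, 1), (0, 1), (1, 1)])
Fold: move[2]->D => LLDRRR (positions: [(0, 0), (-1, 0), (-2, 0), (-2, -1), (-1, -1), (0, -1), (1, -1)])
Fold: move[0]->D => DLDRRR (positions: [(0, 0), (0, -1), (-1, -1), (-1, -2), (0, -2), (1, -2), (2, -2)])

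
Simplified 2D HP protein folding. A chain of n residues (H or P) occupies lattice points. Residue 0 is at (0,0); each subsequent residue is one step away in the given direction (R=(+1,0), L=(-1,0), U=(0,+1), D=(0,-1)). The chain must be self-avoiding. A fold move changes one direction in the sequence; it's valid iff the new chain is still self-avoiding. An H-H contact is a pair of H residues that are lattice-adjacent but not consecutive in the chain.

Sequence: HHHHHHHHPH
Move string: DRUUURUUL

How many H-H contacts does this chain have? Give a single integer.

Positions: [(0, 0), (0, -1), (1, -1), (1, 0), (1, 1), (1, 2), (2, 2), (2, 3), (2, 4), (1, 4)]
H-H contact: residue 0 @(0,0) - residue 3 @(1, 0)

Answer: 1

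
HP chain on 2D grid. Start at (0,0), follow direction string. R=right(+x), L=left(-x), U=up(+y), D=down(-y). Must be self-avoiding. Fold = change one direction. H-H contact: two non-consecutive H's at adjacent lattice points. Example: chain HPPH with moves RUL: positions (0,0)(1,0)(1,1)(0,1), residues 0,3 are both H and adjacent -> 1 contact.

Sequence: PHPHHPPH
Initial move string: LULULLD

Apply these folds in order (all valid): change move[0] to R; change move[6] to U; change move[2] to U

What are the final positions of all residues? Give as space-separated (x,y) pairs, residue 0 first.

Initial moves: LULULLD
Fold: move[0]->R => RULULLD (positions: [(0, 0), (1, 0), (1, 1), (0, 1), (0, 2), (-1, 2), (-2, 2), (-2, 1)])
Fold: move[6]->U => RULULLU (positions: [(0, 0), (1, 0), (1, 1), (0, 1), (0, 2), (-1, 2), (-2, 2), (-2, 3)])
Fold: move[2]->U => RUUULLU (positions: [(0, 0), (1, 0), (1, 1), (1, 2), (1, 3), (0, 3), (-1, 3), (-1, 4)])

Answer: (0,0) (1,0) (1,1) (1,2) (1,3) (0,3) (-1,3) (-1,4)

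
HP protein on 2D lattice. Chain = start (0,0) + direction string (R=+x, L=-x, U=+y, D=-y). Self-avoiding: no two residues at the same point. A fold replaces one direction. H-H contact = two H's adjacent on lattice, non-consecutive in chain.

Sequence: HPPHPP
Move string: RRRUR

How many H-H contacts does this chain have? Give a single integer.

Positions: [(0, 0), (1, 0), (2, 0), (3, 0), (3, 1), (4, 1)]
No H-H contacts found.

Answer: 0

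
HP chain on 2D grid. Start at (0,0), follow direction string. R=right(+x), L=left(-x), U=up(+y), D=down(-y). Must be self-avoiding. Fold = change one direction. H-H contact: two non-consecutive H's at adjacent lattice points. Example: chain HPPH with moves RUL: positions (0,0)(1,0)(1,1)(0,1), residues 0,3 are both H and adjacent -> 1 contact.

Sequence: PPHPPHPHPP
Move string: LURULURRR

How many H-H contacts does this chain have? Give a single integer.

Positions: [(0, 0), (-1, 0), (-1, 1), (0, 1), (0, 2), (-1, 2), (-1, 3), (0, 3), (1, 3), (2, 3)]
H-H contact: residue 2 @(-1,1) - residue 5 @(-1, 2)

Answer: 1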